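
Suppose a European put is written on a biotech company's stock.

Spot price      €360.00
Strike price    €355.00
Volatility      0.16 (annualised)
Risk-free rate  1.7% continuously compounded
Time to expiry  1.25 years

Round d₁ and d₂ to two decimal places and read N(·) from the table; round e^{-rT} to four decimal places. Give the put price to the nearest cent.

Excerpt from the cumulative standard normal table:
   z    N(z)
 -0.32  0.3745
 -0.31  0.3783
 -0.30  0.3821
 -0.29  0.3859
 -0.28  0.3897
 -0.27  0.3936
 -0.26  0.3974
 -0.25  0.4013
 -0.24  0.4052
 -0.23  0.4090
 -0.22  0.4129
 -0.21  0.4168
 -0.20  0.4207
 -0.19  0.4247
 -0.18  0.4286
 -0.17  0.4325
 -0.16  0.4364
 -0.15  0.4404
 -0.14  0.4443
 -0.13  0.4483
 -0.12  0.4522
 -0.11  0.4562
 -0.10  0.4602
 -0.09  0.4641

€19.63

σ√T = 0.16 × 1.1180 = 0.1789
d₁ = [ln(360/355) + (0.017 + 0.16²/2)·1.25] / 0.1789 = [0.0140 + 0.0372] / 0.1789 = 0.2864 ⇒ 0.29
d₂ = d₁ − σ√T = 0.2864 − 0.1789 = 0.1075 ⇒ 0.11
e^(−rT) = e^(−0.017·1.25) = 0.9790
N(−d₂) = N(-0.11) = 0.4562;  N(−d₁) = N(-0.29) = 0.3859
P = 355·0.9790·0.4562 − 360·0.3859 = 158.5500 − 138.9240 = 19.6260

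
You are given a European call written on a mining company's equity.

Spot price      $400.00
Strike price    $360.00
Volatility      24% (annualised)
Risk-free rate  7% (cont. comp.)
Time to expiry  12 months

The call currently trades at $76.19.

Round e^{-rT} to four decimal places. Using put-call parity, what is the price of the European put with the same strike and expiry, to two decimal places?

$11.85

e^(−rT) = e^(−0.07·1) = 0.9324
Put-call parity: C − P = S − K·e^(−rT) = 400 − 360·0.9324 = 400 − 335.6640 = 64.3360
P = C − (C − P) = 76.19 − (64.3360) = 11.8540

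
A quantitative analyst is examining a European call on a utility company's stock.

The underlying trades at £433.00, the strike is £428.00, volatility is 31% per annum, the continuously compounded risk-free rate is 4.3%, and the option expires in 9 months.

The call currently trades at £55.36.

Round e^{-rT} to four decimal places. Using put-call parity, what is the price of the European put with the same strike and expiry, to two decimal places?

exp(−rT) = exp(−0.043·0.75) = 0.9683
Put-call parity: C − P = S − K·e^(−rT) = 433 − 428·0.9683 = 433 − 414.4324 = 18.5676
P = C − (C − P) = 55.36 − (18.5676) = 36.7924

£36.79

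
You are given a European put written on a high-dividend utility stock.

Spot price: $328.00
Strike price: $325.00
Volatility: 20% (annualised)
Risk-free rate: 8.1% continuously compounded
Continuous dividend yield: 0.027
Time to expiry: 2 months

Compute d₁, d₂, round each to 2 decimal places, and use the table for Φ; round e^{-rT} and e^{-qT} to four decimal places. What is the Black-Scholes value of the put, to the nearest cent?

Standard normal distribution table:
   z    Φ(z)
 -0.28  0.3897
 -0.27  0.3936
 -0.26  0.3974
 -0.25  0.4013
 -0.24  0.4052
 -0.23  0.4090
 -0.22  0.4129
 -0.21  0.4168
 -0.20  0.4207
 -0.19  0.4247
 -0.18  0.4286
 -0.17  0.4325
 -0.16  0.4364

σ√T = 0.2 × 0.4082 = 0.0816
d₁ = [ln(328/325) + (0.081 − 0.027 + 0.2²/2)·0.1667] / 0.0816 = [0.0092 + 0.0123] / 0.0816 = 0.2636 which rounds to 0.26
d₂ = d₁ − σ√T = 0.2636 − 0.0816 = 0.1819 which rounds to 0.18
exp(−qT) = exp(−0.027·0.1667) = 0.9955;  exp(−rT) = exp(−0.081·0.1667) = 0.9866
P = 325·0.9866·N(-0.18) − 328·0.9955·N(-0.26) = 325·0.9866·0.4286 − 328·0.9955·0.3974 = 137.4284 − 129.7606 = 7.6678

$7.67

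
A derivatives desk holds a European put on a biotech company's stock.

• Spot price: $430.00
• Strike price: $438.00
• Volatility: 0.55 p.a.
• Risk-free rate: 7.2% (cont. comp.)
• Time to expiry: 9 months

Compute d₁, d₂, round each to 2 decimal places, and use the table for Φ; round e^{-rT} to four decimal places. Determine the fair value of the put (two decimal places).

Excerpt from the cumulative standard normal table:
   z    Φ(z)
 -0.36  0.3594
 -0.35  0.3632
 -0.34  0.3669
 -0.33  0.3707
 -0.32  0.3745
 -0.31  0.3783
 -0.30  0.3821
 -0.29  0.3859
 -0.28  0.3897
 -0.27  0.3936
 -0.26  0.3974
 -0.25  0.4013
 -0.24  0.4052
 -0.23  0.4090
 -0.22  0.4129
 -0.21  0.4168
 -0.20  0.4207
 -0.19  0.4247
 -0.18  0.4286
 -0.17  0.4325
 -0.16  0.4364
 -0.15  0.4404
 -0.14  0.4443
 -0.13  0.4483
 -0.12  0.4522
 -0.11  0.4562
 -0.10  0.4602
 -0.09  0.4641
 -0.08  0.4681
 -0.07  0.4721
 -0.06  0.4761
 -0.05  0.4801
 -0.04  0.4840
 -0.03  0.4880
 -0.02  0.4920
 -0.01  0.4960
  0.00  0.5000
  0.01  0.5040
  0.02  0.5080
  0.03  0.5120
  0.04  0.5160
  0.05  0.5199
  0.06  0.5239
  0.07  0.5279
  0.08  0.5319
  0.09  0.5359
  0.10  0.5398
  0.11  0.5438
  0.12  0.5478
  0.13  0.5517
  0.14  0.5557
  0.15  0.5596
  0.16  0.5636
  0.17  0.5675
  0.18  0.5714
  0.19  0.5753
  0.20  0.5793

σ√T = 0.55·√0.75 = 0.4763
d₁ = [ln(430/438) + (0.072 + ½·0.55²)·0.75] / (σ√T) = (-0.0184 + 0.1674) / 0.4763 = 0.3128 ⇒ 0.31
d₂ = 0.3128 − 0.4763 = -0.1635 ⇒ -0.16
e^(−rT) = e^(−0.072·0.75) = 0.9474
N(−d₂) = N(0.16) = 0.5636;  N(−d₁) = N(-0.31) = 0.3783
P = 438·0.9474·0.5636 − 430·0.3783 = 233.8721 − 162.6690 = 71.2031

$71.20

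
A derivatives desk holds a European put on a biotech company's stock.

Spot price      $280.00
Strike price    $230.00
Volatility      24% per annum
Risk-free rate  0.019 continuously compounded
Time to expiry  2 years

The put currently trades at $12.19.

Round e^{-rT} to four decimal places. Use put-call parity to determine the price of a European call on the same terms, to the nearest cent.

$70.77

e^(−rT) = e^(−0.019·2) = 0.9627
Put-call parity: C − P = S − K·e^(−rT) = 280 − 230·0.9627 = 280 − 221.4210 = 58.5790
C = P + (C − P) = 12.19 + (58.5790) = 70.7690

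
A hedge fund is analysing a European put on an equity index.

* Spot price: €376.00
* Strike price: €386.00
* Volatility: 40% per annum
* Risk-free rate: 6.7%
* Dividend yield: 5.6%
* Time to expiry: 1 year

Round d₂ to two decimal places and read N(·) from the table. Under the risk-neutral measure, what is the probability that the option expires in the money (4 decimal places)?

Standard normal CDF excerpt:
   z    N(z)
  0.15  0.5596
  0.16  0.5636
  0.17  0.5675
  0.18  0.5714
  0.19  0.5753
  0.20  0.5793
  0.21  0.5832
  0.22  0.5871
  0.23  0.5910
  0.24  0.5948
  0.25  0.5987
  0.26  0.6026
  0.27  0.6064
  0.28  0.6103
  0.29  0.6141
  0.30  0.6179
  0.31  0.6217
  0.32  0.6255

0.5948

σ√T = 0.4 × 1.0000 = 0.4000
d₁ = [ln(376/386) + (0.067 − 0.056 + ½·0.4²)·1] / (σ√T) = (-0.0262 + 0.0910) / 0.4000 = 0.1619 which rounds to 0.16
d₂ = 0.1619 − 0.4000 = -0.2381 which rounds to -0.24
Risk-neutral Pr[S_T < K] = N(−d₂) = N(0.24) = 0.5948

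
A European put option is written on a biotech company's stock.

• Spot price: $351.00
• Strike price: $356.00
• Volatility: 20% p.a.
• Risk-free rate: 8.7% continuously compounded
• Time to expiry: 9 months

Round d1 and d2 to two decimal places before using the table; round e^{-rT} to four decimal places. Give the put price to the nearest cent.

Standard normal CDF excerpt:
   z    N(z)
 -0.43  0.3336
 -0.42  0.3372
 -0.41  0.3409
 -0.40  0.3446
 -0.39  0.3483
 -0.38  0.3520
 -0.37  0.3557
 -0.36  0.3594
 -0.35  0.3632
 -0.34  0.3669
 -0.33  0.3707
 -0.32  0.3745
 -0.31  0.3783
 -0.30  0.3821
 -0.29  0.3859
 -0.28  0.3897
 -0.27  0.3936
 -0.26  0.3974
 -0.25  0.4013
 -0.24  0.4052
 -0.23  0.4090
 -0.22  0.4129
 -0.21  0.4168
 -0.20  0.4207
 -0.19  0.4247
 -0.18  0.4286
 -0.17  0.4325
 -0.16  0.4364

$15.45

T = 0.75;  σ√T = 0.1732
d₁ = [ln(351/356) + (0.087 + 0.2²/2)·0.75] / 0.1732 = [-0.0141 + 0.0803] / 0.1732 = 0.3817 ⇒ 0.38
d₂ = d₁ − σ√T = 0.3817 − 0.1732 = 0.2085 ⇒ 0.21
exp(−rT) = exp(−0.087·0.75) = 0.9368
N(−d₂) = N(-0.21) = 0.4168;  N(−d₁) = N(-0.38) = 0.3520
P = 356·0.9368·0.4168 − 351·0.3520 = 139.0031 − 123.5520 = 15.4511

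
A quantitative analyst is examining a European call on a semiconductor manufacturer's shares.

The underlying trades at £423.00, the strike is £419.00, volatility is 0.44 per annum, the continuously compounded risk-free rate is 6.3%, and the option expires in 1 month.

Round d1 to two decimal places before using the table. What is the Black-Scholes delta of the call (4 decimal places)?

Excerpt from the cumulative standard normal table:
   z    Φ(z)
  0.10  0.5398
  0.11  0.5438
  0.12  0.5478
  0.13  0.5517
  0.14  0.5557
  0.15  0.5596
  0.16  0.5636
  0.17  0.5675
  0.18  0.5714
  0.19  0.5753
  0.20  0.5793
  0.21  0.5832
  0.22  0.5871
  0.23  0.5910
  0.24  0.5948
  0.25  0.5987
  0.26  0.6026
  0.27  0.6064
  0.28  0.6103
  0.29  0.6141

T = 0.08333;  σ√T = 0.1270
ln(S/K) + (r + σ²/2)T = ln(423/419) + (0.063 + 0.44²/2)·0.08333 = 0.0095 + 0.0133 = 0.0228
d₁ = 0.0228 / 0.1270 = 0.1796 ≈ 0.18
N(d₁) = N(0.18) = 0.5714
Δ_call = N(d₁) = 0.5714

0.5714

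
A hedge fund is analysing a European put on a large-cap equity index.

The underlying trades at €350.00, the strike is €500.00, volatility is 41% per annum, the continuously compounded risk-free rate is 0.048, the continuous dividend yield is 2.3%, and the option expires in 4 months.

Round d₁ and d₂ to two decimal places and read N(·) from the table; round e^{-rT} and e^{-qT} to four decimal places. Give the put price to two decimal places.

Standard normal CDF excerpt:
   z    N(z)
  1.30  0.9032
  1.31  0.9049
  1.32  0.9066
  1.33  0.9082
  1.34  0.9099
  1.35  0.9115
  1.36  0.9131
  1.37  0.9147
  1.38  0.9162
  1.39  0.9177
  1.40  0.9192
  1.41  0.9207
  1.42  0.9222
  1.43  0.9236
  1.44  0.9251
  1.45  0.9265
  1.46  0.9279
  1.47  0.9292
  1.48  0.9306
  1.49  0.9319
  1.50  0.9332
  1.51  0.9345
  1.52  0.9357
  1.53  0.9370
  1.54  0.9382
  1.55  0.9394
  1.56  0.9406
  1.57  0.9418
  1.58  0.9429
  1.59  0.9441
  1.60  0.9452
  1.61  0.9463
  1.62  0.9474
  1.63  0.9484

€147.94

T = 0.3333;  σ√T = 0.2367
d₁ = [ln(350/500) + (0.048 − 0.023 + 0.41²/2)·0.3333] / 0.2367 = [-0.3567 + 0.0363] / 0.2367 = -1.3532 ≈ -1.35
d₂ = d₁ − σ√T = -1.3532 − 0.2367 = -1.5899 ≈ -1.59
e^(−qT) = e^(−0.023·0.3333) = 0.9924;  e^(−rT) = e^(−0.048·0.3333) = 0.9841
N(−d₂) = N(1.59) = 0.9441;  N(−d₁) = N(1.35) = 0.9115
P = 500·0.9841·0.9441 − 350·0.9924·0.9115 = 464.5444 − 316.6004 = 147.9440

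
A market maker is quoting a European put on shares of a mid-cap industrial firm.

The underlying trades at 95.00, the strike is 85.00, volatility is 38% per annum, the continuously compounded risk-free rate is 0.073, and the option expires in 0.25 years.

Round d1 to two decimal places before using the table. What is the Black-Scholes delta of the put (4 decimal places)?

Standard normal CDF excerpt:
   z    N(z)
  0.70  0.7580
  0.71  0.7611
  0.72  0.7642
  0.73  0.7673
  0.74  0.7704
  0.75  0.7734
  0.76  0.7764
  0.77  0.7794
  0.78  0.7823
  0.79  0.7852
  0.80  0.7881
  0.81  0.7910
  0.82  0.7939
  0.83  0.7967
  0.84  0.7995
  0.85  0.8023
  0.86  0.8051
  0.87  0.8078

-0.2177

σ√T = 0.38 × 0.5000 = 0.1900
d₁ = [ln(95/85) + (0.073 + ½·0.38²)·0.25] / (σ√T) = (0.1112 + 0.0363) / 0.1900 = 0.7765 → 0.78
N(d₁) = N(0.78) = 0.7823
Δ_put = N(d₁) − 1 = 0.7823 − 1 = -0.2177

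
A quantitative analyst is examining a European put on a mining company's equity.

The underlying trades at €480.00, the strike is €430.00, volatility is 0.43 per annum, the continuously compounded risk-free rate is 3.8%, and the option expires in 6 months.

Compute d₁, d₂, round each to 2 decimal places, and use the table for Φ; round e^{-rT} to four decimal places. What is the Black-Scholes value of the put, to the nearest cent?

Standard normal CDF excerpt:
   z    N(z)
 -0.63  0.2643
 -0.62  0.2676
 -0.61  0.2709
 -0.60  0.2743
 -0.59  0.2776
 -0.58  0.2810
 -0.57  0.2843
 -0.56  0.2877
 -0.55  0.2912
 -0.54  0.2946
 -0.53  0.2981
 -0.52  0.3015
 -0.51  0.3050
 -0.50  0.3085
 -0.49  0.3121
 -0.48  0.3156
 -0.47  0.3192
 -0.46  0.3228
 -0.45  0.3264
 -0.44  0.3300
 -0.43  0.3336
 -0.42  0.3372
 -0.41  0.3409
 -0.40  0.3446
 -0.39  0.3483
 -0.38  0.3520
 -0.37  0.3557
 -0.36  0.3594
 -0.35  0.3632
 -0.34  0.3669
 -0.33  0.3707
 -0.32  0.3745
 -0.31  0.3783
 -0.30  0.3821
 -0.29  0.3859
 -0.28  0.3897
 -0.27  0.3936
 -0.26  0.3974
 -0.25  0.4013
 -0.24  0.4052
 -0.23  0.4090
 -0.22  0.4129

σ√T = 0.43·√0.5 = 0.3041
d₁ = [ln(480/430) + (0.038 + 0.43²/2)·0.5] / 0.3041 = [0.1100 + 0.0652] / 0.3041 = 0.5763 → 0.58
d₂ = d₁ − σ√T = 0.5763 − 0.3041 = 0.2722 → 0.27
e^(−rT) = e^(−0.038·0.5) = 0.9812
P = 430·0.9812·N(-0.27) − 480·N(-0.58) = 430·0.9812·0.3936 − 480·0.2810 = 166.0661 − 134.8800 = 31.1861

€31.19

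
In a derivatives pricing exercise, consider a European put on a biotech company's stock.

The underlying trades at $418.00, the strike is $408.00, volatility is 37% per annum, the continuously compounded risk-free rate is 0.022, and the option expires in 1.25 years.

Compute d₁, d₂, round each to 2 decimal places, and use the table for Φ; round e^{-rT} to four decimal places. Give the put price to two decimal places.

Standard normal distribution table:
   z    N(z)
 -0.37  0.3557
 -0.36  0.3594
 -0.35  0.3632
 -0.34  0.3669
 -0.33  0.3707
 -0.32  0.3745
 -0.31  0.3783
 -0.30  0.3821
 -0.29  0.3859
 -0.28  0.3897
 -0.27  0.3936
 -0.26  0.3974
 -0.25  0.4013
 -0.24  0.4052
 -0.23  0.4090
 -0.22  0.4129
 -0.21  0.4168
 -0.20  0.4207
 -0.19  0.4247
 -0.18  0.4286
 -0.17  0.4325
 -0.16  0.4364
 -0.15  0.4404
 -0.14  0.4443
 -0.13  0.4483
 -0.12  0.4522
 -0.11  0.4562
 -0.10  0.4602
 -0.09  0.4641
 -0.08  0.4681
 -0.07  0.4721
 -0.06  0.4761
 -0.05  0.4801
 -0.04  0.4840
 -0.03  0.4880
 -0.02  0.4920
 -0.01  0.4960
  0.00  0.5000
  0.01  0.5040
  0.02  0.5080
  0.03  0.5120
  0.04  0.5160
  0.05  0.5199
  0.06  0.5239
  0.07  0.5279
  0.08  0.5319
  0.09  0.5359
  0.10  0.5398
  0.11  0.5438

T = 1.25;  σ√T = 0.4137
d₁ = [ln(418/408) + (0.022 + ½·0.37²)·1.25] / (σ√T) = (0.0242 + 0.1131) / 0.4137 = 0.3318 ⇒ 0.33
d₂ = 0.3318 − 0.4137 = -0.0818 ⇒ -0.08
exp(−rT) = exp(−0.022·1.25) = 0.9729
P = 408·0.9729·N(0.08) − 418·N(-0.33) = 408·0.9729·0.5319 − 418·0.3707 = 211.1341 − 154.9526 = 56.1815

$56.18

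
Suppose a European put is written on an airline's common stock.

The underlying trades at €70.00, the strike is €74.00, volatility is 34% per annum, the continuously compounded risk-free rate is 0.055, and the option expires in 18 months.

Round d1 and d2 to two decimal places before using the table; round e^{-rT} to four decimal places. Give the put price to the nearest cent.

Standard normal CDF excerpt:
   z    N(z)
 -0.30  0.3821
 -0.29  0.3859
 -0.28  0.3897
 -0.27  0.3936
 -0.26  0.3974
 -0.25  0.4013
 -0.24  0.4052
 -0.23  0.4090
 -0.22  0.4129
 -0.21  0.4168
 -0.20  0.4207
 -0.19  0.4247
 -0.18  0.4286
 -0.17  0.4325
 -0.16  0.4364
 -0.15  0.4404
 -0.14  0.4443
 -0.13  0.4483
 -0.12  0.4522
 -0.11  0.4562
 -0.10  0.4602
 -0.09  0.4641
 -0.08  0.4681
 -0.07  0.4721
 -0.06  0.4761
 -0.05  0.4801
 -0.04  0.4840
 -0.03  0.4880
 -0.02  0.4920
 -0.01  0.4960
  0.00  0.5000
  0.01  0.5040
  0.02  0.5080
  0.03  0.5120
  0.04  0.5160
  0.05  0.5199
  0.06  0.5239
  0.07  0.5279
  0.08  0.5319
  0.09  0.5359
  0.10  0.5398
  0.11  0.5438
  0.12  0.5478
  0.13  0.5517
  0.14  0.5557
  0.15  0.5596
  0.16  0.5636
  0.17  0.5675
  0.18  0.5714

T = 1.5;  σ√T = 0.4164
d₁ = [ln(70/74) + (0.055 + 0.34²/2)·1.5] / 0.4164 = [-0.0556 + 0.1692] / 0.4164 = 0.2729 which rounds to 0.27
d₂ = d₁ − σ√T = 0.2729 − 0.4164 = -0.1435 which rounds to -0.14
e^(−rT) = e^(−0.055·1.5) = 0.9208
P = 74·0.9208·N(0.14) − 70·N(-0.27) = 74·0.9208·0.5557 − 70·0.3936 = 37.8650 − 27.5520 = 10.3130

€10.31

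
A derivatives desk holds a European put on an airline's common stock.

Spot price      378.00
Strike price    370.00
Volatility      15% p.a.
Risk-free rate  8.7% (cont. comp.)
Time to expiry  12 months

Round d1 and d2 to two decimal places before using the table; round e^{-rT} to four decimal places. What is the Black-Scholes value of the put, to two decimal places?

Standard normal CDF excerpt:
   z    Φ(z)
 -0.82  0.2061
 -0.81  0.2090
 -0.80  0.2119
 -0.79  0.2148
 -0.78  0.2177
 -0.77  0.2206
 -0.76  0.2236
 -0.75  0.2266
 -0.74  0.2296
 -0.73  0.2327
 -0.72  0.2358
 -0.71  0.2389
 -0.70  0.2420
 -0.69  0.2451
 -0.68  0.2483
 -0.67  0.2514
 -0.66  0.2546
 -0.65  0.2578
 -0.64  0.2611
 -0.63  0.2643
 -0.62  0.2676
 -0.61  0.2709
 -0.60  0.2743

7.34

σ√T = 0.15·√1 = 0.1500
ln(S/K) + (r + σ²/2)T = ln(378/370) + (0.087 + 0.15²/2)·1 = 0.0214 + 0.0982 = 0.1196
d₁ = 0.1196 / 0.1500 = 0.7976 which rounds to 0.80
d₂ = d₁ − σ√T = 0.7976 − 0.1500 = 0.6476 which rounds to 0.65
exp(−rT) = exp(−0.087·1) = 0.9167
N(−d₂) = N(-0.65) = 0.2578;  N(−d₁) = N(-0.80) = 0.2119
P = 370·0.9167·0.2578 − 378·0.2119 = 87.4403 − 80.0982 = 7.3421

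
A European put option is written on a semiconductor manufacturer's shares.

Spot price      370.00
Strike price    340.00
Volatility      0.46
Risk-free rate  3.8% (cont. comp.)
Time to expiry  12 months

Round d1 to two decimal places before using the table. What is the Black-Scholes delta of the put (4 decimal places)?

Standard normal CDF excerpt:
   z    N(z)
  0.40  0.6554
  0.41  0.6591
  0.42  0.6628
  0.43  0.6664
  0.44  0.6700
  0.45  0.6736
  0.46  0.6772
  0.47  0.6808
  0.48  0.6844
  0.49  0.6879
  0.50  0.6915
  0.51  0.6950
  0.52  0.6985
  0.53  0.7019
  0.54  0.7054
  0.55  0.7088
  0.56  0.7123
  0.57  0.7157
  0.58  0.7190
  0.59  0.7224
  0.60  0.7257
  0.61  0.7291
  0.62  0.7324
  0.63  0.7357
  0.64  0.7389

-0.3085

T = 1;  σ√T = 0.4600
d₁ = [ln(370/340) + (0.038 + ½·0.46²)·1] / (σ√T) = (0.0846 + 0.1438) / 0.4600 = 0.4964 which rounds to 0.50
N(d₁) = N(0.50) = 0.6915
Δ_put = N(d₁) − 1 = 0.6915 − 1 = -0.3085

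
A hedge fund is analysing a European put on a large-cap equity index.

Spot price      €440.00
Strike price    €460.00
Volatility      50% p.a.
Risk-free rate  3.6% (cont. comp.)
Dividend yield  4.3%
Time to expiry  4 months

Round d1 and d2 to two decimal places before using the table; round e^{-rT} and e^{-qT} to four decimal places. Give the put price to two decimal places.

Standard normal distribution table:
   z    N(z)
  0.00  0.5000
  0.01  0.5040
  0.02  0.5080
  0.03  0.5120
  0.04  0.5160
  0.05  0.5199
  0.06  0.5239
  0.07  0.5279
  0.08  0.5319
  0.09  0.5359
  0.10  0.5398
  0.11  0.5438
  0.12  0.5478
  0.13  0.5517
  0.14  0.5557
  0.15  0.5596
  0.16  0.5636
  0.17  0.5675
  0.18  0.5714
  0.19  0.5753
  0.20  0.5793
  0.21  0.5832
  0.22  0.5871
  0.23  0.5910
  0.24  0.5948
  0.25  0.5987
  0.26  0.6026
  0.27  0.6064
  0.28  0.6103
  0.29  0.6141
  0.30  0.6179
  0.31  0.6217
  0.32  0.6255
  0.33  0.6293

€62.23

T = 0.3333;  σ√T = 0.2887
d₁ = [ln(440/460) + (0.036 − 0.043 + ½·0.5²)·0.3333] / (σ√T) = (-0.0445 + 0.0393) / 0.2887 = -0.0177 → -0.02
d₂ = -0.0177 − 0.2887 = -0.3064 → -0.31
e^(−qT) = e^(−0.043·0.3333) = 0.9858;  e^(−rT) = e^(−0.036·0.3333) = 0.9881
N(−d₂) = N(0.31) = 0.6217;  N(−d₁) = N(0.02) = 0.5080
P = 460·0.9881·0.6217 − 440·0.9858·0.5080 = 282.5788 − 220.3460 = 62.2328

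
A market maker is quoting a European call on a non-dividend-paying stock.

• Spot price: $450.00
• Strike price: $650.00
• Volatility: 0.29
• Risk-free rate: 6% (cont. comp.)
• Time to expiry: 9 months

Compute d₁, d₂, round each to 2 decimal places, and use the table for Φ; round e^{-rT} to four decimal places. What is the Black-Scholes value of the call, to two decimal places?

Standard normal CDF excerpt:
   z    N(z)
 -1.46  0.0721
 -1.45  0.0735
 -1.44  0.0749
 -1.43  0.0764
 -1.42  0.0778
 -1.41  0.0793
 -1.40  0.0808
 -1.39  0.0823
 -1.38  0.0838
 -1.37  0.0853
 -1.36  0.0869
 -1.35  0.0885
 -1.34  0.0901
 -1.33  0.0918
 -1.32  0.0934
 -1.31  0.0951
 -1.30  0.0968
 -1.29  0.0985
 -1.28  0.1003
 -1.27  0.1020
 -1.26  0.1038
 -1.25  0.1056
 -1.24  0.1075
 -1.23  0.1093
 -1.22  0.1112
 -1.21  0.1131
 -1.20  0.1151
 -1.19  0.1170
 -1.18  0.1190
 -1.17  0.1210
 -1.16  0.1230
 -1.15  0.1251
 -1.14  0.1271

$6.07

T = 0.75;  σ√T = 0.2511
d₁ = [ln(450/650) + (0.06 + 0.29²/2)·0.75] / 0.2511 = [-0.3677 + 0.0765] / 0.2511 = -1.1594 which rounds to -1.16
d₂ = d₁ − σ√T = -1.1594 − 0.2511 = -1.4106 which rounds to -1.41
e^(−rT) = e^(−0.06·0.75) = 0.9560
N(d₁) = N(-1.16) = 0.1230;  N(d₂) = N(-1.41) = 0.0793
C = 450·0.1230 − 650·0.9560·0.0793 = 55.3500 − 49.2770 = 6.0730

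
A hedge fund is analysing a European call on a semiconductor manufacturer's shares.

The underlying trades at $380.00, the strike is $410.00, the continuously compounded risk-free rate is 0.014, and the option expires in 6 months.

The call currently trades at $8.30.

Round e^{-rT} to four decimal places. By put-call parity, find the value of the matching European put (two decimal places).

$35.43

e^(−rT) = e^(−0.014·0.5) = 0.9930
Put-call parity: C − P = S − K·e^(−rT) = 380 − 410·0.9930 = 380 − 407.1300 = -27.1300
P = C − (C − P) = 8.30 − (-27.1300) = 35.4300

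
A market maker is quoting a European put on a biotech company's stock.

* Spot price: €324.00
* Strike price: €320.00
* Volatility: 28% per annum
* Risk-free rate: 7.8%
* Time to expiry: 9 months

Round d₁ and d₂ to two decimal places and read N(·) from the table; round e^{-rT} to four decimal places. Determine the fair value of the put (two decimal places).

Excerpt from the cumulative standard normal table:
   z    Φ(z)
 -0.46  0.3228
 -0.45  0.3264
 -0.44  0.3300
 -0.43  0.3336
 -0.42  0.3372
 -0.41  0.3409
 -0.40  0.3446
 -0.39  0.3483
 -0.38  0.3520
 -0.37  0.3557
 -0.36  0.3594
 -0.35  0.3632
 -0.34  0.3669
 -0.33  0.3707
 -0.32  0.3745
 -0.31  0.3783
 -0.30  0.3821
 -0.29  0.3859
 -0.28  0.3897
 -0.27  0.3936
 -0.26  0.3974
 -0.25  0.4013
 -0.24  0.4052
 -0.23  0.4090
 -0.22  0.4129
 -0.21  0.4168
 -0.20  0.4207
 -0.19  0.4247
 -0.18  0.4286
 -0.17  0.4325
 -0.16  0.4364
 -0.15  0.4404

σ√T = 0.28 × 0.8660 = 0.2425
ln(S/K) + (r + σ²/2)T = ln(324/320) + (0.078 + 0.28²/2)·0.75 = 0.0124 + 0.0879 = 0.1003
d₁ = 0.1003 / 0.2425 = 0.4137 → 0.41
d₂ = d₁ − σ√T = 0.4137 − 0.2425 = 0.1712 → 0.17
e^(−rT) = e^(−0.078·0.75) = 0.9432
N(−d₂) = N(-0.17) = 0.4325;  N(−d₁) = N(-0.41) = 0.3409
P = 320·0.9432·0.4325 − 324·0.3409 = 130.5389 − 110.4516 = 20.0873

€20.09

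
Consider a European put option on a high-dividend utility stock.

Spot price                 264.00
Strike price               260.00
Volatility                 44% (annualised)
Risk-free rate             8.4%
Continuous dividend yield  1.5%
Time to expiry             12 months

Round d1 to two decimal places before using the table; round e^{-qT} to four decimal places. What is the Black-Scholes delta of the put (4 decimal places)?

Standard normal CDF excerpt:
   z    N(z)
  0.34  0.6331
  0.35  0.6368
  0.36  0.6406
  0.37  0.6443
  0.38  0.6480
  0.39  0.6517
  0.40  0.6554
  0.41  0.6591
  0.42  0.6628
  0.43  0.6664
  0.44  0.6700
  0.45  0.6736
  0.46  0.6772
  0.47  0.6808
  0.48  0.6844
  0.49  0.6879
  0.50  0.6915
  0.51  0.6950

T = 1;  σ√T = 0.4400
d₁ = [ln(264/260) + (0.084 − 0.015 + ½·0.44²)·1] / (σ√T) = (0.0153 + 0.1658) / 0.4400 = 0.4115 → 0.41
N(d₁) = N(0.41) = 0.6591
Δ_put = e^(−qT)·(N(d₁) − 1) = 0.9851·(0.6591 − 1) = -0.3358

-0.3358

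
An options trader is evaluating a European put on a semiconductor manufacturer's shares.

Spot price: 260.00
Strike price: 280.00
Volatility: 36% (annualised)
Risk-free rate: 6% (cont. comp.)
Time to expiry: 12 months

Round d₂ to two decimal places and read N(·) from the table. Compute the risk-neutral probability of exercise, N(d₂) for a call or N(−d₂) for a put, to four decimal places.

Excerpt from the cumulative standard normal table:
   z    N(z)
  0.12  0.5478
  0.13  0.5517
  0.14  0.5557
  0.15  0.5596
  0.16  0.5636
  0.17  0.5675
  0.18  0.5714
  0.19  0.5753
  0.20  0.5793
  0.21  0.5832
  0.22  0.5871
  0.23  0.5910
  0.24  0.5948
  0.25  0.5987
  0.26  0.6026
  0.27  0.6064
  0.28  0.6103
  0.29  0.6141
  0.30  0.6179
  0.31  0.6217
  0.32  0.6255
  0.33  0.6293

0.5871

σ√T = 0.36·√1 = 0.3600
d₁ = [ln(260/280) + (0.06 + ½·0.36²)·1] / (σ√T) = (-0.0741 + 0.1248) / 0.3600 = 0.1408 which rounds to 0.14
d₂ = 0.1408 − 0.3600 = -0.2192 which rounds to -0.22
Risk-neutral Pr[S_T < K] = N(−d₂) = N(0.22) = 0.5871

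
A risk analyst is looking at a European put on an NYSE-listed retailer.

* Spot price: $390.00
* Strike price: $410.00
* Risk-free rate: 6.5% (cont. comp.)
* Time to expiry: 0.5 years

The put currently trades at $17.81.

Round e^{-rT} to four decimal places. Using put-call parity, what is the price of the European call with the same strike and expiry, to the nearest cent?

e^(−rT) = e^(−0.065·0.5) = 0.9680
Put-call parity: C − P = S − K·e^(−rT) = 390 − 410·0.9680 = 390 − 396.8800 = -6.8800
C = P + (C − P) = 17.81 + (-6.8800) = 10.9300

$10.93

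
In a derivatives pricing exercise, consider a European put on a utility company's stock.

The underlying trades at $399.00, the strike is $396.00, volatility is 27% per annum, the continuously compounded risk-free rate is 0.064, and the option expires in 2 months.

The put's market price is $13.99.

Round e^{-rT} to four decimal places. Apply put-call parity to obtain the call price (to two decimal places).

$21.19

e^(−rT) = e^(−0.064·0.1667) = 0.9894
Put-call parity: C − P = S − K·e^(−rT) = 399 − 396·0.9894 = 399 − 391.8024 = 7.1976
C = P + (C − P) = 13.99 + (7.1976) = 21.1876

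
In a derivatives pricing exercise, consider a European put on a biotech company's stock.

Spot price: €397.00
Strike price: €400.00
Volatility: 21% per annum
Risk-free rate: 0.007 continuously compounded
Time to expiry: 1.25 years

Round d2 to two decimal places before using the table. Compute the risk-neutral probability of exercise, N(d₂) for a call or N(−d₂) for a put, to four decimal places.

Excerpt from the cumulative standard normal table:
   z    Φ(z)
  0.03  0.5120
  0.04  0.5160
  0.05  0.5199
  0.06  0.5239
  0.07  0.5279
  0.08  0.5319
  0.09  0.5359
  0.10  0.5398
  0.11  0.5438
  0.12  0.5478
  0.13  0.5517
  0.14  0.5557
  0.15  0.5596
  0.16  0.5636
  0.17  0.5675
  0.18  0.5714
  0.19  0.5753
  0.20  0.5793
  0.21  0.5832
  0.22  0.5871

0.5438

σ√T = 0.21·√1.25 = 0.2348
d₁ = [ln(397/400) + (0.007 + 0.21²/2)·1.25] / 0.2348 = [-0.0075 + 0.0363] / 0.2348 = 0.1226 → 0.12
d₂ = d₁ − σ√T = 0.1226 − 0.2348 = -0.1122 → -0.11
Risk-neutral Pr[S_T < K] = N(−d₂) = N(0.11) = 0.5438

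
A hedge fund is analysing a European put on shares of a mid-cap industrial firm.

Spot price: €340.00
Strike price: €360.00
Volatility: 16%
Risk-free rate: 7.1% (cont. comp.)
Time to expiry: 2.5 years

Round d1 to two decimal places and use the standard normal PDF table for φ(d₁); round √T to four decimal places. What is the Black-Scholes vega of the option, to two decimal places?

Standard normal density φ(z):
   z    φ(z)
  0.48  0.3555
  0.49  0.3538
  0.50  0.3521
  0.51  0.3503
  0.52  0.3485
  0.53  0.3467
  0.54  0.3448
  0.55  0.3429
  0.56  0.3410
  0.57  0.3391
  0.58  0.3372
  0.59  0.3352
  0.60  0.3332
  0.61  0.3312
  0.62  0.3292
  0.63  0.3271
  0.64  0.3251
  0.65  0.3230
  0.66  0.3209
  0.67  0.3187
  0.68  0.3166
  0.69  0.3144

T = 2.5;  σ√T = 0.2530
d₁ = [ln(340/360) + (0.071 + ½·0.16²)·2.5] / (σ√T) = (-0.0572 + 0.2095) / 0.2530 = 0.6022 ⇒ 0.60
√T = √2.5 = 1.5811
φ(d₁) = φ(0.60) = 0.3332
vega = S·φ(d₁)·√T = 340·0.3332·1.5811 = 179.1197
(The call has the same vega.)

179.12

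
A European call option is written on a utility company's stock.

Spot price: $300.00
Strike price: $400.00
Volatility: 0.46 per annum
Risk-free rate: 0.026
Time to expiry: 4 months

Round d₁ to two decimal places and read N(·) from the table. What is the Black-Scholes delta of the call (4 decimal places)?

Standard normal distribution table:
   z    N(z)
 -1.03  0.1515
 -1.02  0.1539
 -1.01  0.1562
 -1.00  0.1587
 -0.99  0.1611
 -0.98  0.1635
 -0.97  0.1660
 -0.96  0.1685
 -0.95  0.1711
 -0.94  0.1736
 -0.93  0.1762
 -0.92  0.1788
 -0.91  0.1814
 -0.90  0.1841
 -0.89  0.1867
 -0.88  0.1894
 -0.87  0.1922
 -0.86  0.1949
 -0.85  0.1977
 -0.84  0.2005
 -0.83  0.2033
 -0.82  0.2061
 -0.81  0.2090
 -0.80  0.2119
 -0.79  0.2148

σ√T = 0.46·√0.3333 = 0.2656
d₁ = [ln(300/400) + (0.026 + ½·0.46²)·0.3333] / (σ√T) = (-0.2877 + 0.0439) / 0.2656 = -0.9178 ≈ -0.92
N(d₁) = N(-0.92) = 0.1788
Δ_call = N(d₁) = 0.1788

0.1788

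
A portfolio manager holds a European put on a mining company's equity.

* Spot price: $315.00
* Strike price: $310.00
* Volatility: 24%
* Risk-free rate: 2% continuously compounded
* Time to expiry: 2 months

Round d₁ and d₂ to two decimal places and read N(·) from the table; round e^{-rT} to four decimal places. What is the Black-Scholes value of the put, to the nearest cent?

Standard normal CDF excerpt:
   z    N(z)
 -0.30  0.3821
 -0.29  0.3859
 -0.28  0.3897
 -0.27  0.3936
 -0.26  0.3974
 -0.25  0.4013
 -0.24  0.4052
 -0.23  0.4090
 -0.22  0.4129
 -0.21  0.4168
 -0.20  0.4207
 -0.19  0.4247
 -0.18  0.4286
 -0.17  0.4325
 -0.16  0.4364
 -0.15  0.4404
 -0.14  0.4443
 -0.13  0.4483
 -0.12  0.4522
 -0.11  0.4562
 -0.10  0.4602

$9.66

T = 0.1667;  σ√T = 0.0980
ln(S/K) + (r + σ²/2)T = ln(315/310) + (0.02 + 0.24²/2)·0.1667 = 0.0160 + 0.0081 = 0.0241
d₁ = 0.0241 / 0.0980 = 0.2463 ≈ 0.25
d₂ = d₁ − σ√T = 0.2463 − 0.0980 = 0.1483 ≈ 0.15
e^(−rT) = e^(−0.02·0.1667) = 0.9967
N(−d₂) = N(-0.15) = 0.4404;  N(−d₁) = N(-0.25) = 0.4013
P = 310·0.9967·0.4404 − 315·0.4013 = 136.0735 − 126.4095 = 9.6640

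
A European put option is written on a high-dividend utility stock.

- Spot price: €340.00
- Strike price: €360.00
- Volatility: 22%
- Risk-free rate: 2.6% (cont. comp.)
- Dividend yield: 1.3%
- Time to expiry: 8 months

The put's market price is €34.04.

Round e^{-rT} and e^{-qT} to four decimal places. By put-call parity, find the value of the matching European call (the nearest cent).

€17.31

exp(−qT) = exp(−0.013·0.6667) = 0.9914;  exp(−rT) = exp(−0.026·0.6667) = 0.9828
Put-call parity: C − P = S·e^(−qT) − K·e^(−rT) = 340·0.9914 − 360·0.9828 = 337.0760 − 353.8080 = -16.7320
C = P + (C − P) = 34.04 + (-16.7320) = 17.3080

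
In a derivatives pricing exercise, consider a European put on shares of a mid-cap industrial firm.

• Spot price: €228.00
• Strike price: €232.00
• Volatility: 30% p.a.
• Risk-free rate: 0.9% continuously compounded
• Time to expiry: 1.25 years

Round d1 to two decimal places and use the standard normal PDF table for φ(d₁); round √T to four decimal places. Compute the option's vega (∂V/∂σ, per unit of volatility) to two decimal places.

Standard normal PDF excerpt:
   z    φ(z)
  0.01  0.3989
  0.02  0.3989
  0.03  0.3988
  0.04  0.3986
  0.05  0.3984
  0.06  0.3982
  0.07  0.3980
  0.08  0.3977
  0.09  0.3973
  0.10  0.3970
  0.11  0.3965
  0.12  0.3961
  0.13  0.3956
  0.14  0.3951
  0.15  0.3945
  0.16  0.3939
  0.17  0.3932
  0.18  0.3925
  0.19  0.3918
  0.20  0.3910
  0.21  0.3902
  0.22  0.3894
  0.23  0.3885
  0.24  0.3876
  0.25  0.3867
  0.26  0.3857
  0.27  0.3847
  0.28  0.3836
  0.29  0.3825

100.56

T = 1.25;  σ√T = 0.3354
d₁ = [ln(228/232) + (0.009 + 0.3²/2)·1.25] / 0.3354 = [-0.0174 + 0.0675] / 0.3354 = 0.1494 ≈ 0.15
√T = √1.25 = 1.1180
φ(d₁) = φ(0.15) = 0.3945
vega = S·φ(d₁)·√T = 228·0.3945·1.1180 = 100.5596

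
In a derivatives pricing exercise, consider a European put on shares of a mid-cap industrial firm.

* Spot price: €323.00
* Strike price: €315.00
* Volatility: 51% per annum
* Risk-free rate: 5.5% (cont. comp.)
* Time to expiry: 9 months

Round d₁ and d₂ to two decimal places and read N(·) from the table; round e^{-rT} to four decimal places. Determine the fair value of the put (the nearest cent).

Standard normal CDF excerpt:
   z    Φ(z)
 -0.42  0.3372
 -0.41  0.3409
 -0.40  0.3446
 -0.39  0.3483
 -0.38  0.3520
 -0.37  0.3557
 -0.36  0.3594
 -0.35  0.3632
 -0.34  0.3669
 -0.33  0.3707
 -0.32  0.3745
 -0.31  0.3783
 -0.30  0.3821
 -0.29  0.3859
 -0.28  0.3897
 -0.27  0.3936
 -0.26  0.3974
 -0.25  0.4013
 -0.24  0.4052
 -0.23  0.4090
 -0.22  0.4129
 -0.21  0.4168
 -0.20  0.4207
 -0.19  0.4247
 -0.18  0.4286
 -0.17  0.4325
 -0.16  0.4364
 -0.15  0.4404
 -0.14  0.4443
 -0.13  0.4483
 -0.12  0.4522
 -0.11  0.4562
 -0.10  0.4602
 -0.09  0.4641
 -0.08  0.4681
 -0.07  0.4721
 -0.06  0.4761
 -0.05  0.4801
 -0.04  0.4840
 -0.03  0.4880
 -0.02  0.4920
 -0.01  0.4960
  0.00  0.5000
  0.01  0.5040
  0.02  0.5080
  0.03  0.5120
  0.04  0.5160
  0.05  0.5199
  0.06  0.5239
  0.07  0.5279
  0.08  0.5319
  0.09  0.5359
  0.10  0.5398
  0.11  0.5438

€44.68

T = 0.75;  σ√T = 0.4417
d₁ = [ln(323/315) + (0.055 + 0.51²/2)·0.75] / 0.4417 = [0.0251 + 0.1388] / 0.4417 = 0.3710 → 0.37
d₂ = d₁ − σ√T = 0.3710 − 0.4417 = -0.0707 → -0.07
exp(−rT) = exp(−0.055·0.75) = 0.9596
N(−d₂) = N(0.07) = 0.5279;  N(−d₁) = N(-0.37) = 0.3557
P = 315·0.9596·0.5279 − 323·0.3557 = 159.5704 − 114.8911 = 44.6793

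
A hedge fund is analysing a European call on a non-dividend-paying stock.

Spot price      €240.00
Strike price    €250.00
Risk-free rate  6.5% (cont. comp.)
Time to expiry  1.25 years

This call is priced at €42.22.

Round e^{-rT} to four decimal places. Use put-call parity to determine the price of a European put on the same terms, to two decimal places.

e^(−rT) = e^(−0.065·1.25) = 0.9220
Put-call parity: C − P = S − K·e^(−rT) = 240 − 250·0.9220 = 240 − 230.5000 = 9.5000
P = C − (C − P) = 42.22 − (9.5000) = 32.7200

€32.72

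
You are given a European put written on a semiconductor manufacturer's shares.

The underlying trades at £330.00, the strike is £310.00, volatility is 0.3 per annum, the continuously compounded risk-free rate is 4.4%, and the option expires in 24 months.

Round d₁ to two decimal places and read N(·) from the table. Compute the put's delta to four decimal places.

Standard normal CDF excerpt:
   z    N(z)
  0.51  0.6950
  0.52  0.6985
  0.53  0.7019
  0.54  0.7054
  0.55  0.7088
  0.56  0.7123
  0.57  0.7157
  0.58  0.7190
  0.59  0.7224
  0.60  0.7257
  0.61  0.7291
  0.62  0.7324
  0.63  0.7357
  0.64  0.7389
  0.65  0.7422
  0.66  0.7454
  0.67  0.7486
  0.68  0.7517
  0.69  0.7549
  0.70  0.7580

σ√T = 0.3·√2 = 0.4243
ln(S/K) + (r + σ²/2)T = ln(330/310) + (0.044 + 0.3²/2)·2 = 0.0625 + 0.1780 = 0.2405
d₁ = 0.2405 / 0.4243 = 0.5669 ⇒ 0.57
N(d₁) = N(0.57) = 0.7157
Δ_put = N(d₁) − 1 = 0.7157 − 1 = -0.2843

-0.2843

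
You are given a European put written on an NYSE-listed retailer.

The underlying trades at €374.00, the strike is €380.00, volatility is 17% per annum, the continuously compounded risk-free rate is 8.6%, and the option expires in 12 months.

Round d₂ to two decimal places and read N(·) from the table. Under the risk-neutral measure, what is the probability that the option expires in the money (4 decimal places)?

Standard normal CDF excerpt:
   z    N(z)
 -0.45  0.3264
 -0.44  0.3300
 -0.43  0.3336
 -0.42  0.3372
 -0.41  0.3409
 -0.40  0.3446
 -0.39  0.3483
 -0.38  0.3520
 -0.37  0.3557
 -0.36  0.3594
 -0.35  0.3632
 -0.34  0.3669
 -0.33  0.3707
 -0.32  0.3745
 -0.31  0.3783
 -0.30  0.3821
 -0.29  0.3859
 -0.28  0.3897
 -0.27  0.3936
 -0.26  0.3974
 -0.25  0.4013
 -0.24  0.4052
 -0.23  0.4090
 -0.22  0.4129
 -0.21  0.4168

σ√T = 0.17 × 1.0000 = 0.1700
ln(S/K) + (r + σ²/2)T = ln(374/380) + (0.086 + 0.17²/2)·1 = -0.0159 + 0.1004 = 0.0845
d₁ = 0.0845 / 0.1700 = 0.4973 ⇒ 0.50
d₂ = d₁ − σ√T = 0.4973 − 0.1700 = 0.3273 ⇒ 0.33
Risk-neutral Pr[S_T < K] = N(−d₂) = N(-0.33) = 0.3707

0.3707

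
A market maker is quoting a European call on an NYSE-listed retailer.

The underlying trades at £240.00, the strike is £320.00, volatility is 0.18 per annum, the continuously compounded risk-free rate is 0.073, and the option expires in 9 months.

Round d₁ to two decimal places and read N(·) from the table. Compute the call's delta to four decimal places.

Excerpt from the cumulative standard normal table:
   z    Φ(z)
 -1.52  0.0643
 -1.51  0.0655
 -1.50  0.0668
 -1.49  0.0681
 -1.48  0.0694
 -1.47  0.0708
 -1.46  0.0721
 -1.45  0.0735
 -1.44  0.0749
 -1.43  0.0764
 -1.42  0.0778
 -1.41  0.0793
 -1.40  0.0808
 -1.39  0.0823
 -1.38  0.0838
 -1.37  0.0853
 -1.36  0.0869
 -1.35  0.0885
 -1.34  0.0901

0.0778

σ√T = 0.18 × 0.8660 = 0.1559
d₁ = [ln(240/320) + (0.073 + 0.18²/2)·0.75] / 0.1559 = [-0.2877 + 0.0669] / 0.1559 = -1.4163 ⇒ -1.42
N(d₁) = N(-1.42) = 0.0778
Δ_call = N(d₁) = 0.0778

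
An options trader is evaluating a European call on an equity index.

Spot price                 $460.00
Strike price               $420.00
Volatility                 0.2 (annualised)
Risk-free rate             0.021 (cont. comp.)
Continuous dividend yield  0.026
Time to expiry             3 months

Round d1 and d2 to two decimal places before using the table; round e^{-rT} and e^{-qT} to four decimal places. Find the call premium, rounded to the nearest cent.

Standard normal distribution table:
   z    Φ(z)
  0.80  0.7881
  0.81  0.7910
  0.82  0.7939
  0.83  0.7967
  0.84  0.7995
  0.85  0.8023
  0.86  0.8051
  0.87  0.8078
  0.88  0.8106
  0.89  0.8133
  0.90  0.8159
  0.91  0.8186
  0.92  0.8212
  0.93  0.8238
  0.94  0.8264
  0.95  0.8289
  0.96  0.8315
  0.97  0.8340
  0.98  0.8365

$43.60

σ√T = 0.2·√0.25 = 0.1000
d₁ = [ln(460/420) + (0.021 − 0.026 + 0.2²/2)·0.25] / 0.1000 = [0.0910 + 0.0038] / 0.1000 = 0.9472 ⇒ 0.95
d₂ = d₁ − σ√T = 0.9472 − 0.1000 = 0.8472 ⇒ 0.85
exp(−qT) = exp(−0.026·0.25) = 0.9935;  exp(−rT) = exp(−0.021·0.25) = 0.9948
N(d₁) = N(0.95) = 0.8289;  N(d₂) = N(0.85) = 0.8023
C = 460·0.9935·0.8289 − 420·0.9948·0.8023 = 378.8156 − 335.2138 = 43.6018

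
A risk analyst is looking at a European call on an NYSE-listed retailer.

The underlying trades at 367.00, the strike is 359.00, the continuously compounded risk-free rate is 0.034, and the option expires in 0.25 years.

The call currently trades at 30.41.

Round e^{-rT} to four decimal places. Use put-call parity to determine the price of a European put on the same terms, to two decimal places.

e^(−rT) = e^(−0.034·0.25) = 0.9915
Put-call parity: C − P = S − K·e^(−rT) = 367 − 359·0.9915 = 367 − 355.9485 = 11.0515
P = C − (C − P) = 30.41 − (11.0515) = 19.3585

19.36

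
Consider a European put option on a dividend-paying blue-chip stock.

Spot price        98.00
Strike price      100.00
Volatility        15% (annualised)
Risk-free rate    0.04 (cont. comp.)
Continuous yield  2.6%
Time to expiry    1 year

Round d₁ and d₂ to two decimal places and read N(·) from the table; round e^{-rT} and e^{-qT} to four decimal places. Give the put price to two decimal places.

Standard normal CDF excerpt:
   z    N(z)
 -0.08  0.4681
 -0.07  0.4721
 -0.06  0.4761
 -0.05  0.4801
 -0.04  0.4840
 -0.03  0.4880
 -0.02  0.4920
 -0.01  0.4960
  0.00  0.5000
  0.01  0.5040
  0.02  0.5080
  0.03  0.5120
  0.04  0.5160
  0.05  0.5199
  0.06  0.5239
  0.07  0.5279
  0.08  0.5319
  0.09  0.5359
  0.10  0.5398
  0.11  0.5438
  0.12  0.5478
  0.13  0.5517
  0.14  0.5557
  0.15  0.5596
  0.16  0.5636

6.04

T = 1;  σ√T = 0.1500
d₁ = [ln(98/100) + (0.04 − 0.026 + 0.15²/2)·1] / 0.1500 = [-0.0202 + 0.0253] / 0.1500 = 0.0336 ⇒ 0.03
d₂ = d₁ − σ√T = 0.0336 − 0.1500 = -0.1164 ⇒ -0.12
exp(−qT) = exp(−0.026·1) = 0.9743;  exp(−rT) = exp(−0.04·1) = 0.9608
N(−d₂) = N(0.12) = 0.5478;  N(−d₁) = N(-0.03) = 0.4880
P = 100·0.9608·0.5478 − 98·0.9743·0.4880 = 52.6326 − 46.5949 = 6.0377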